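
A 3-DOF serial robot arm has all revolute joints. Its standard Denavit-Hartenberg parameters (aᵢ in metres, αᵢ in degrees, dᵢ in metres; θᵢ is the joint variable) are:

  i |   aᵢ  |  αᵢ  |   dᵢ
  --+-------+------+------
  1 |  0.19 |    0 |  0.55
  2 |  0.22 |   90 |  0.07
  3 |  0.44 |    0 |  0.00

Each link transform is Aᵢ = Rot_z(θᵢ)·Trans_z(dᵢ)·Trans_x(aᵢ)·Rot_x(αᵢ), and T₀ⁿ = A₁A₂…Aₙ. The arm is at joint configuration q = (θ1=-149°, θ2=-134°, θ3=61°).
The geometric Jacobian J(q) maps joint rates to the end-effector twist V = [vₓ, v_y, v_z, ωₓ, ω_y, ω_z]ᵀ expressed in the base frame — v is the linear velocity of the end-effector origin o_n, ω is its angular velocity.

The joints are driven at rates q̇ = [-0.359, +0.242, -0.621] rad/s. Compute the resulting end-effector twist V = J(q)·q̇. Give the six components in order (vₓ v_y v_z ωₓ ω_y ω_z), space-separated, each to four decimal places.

o_n = [-0.0654, 0.3244, 1.0048]
J₁: ẑ×o_n = [-0.3244, -0.0654, 0.0000], ω = ẑ
J2: z=[0.0000, 0.0000, 1.0000] o=[-0.1629, -0.0979, 0.5500] → [-0.4222, 0.0975, 0.0000, 0.0000, 0.0000, 1.0000]
J3: z=[0.9744, -0.2250, 0.0000] o=[-0.1134, 0.1165, 0.6200] → [-0.0866, -0.3750, 0.2133, 0.9744, -0.2250, 0.0000]
V = J·q̇ = [0.0680, 0.2799, -0.1325, -0.6051, 0.1397, -0.1170]

0.0680 0.2799 -0.1325 -0.6051 0.1397 -0.1170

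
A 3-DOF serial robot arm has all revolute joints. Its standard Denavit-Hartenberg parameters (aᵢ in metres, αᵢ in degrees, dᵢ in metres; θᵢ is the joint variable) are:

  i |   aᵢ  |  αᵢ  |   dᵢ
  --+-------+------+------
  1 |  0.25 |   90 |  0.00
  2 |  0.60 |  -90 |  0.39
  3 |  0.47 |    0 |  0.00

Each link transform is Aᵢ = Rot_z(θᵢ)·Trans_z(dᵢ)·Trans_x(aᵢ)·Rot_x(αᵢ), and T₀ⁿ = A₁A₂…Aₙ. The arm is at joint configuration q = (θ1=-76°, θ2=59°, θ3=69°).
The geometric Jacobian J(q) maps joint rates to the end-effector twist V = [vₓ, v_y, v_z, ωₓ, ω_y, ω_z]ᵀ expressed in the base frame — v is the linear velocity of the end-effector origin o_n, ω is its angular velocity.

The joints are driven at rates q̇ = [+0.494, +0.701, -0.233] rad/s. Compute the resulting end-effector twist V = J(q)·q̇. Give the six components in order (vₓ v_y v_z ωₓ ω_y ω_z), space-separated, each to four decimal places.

0.1667 0.4880 0.3651 -0.6319 -0.3634 0.3740

o_n = [0.2036, -0.6148, 0.6587]
J₁: ẑ×o_n = [0.6148, 0.2036, -0.0000], ω = ẑ
J2: z=[-0.9703, -0.2419, 0.0000] o=[0.0605, -0.2426, 0.0000] → [-0.1593, 0.6391, 0.3958, -0.9703, -0.2419, 0.0000]
J3: z=[-0.2074, 0.8317, 0.5150] o=[-0.2432, -0.6368, 0.5143] → [0.1088, 0.2600, -0.3761, -0.2074, 0.8317, 0.5150]
V = J·q̇ = [0.1667, 0.4880, 0.3651, -0.6319, -0.3634, 0.3740]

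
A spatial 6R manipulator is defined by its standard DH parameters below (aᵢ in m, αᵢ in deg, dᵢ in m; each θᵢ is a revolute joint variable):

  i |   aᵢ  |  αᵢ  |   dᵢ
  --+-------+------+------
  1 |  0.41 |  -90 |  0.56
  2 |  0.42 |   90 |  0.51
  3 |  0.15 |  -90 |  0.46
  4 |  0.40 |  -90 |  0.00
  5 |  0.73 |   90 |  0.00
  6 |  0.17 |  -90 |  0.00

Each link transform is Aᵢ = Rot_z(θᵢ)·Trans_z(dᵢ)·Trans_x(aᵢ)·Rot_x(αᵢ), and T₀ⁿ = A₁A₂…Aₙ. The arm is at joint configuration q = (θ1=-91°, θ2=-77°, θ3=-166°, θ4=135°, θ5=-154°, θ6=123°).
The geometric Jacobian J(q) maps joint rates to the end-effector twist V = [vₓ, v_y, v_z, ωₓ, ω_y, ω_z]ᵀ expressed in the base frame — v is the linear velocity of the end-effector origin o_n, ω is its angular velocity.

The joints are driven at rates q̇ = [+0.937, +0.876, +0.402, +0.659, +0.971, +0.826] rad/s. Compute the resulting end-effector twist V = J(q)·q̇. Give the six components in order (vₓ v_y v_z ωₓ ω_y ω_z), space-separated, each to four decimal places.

-0.6960 -0.6082 0.7478 1.0822 1.2020 1.6269

o_n = [0.2006, 0.1798, 1.0267]
J₁: ẑ×o_n = [-0.1798, 0.2006, 0.0000], ω = ẑ
J2: z=[0.9998, -0.0175, 0.0000] o=[-0.0072, -0.4099, 0.5600] → [-0.0081, -0.4666, 0.5933, 0.9998, -0.0175, 0.0000]
J3: z=[0.0170, 0.9742, 0.2250] o=[0.5011, -0.5133, 0.9692] → [-0.1000, -0.0686, 0.3046, 0.0170, 0.9742, 0.2250]
J4: z=[-0.9711, -0.0375, 0.2357] o=[0.4732, -0.0318, 0.9309] → [-0.0535, 0.0287, -0.2157, -0.9711, -0.0375, 0.2357]
J5: z=[0.1804, 0.5316, 0.8276] o=[0.5358, -0.3703, 1.1347] → [-0.5127, -0.2579, 0.2774, 0.1804, 0.5316, 0.8276]
J6: z=[0.8043, 0.4046, -0.4352] o=[0.1224, 0.1729, 0.8759] → [0.0640, -0.1553, -0.0261, 0.8043, 0.4046, -0.4352]
V = J·q̇ = [-0.6960, -0.6082, 0.7478, 1.0822, 1.2020, 1.6269]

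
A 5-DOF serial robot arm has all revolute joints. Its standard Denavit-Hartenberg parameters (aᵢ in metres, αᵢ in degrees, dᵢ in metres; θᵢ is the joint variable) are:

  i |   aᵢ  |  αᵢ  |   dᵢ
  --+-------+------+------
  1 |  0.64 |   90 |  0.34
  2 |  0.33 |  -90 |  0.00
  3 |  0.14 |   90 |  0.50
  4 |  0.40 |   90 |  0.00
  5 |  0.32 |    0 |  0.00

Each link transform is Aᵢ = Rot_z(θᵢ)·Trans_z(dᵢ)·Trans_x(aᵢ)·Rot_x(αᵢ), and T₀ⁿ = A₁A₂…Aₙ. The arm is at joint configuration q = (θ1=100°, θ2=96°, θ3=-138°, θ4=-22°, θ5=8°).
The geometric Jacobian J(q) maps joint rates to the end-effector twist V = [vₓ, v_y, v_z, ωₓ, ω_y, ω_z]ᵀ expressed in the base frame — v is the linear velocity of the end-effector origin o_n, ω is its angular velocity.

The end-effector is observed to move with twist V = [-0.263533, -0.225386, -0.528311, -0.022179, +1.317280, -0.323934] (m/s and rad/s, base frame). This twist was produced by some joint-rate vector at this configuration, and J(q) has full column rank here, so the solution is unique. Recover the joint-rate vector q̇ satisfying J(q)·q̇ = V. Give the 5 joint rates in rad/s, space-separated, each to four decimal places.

-0.6810 0.3840 -0.6350 -0.0150 0.7510

o_n = [0.4211, 0.5220, 0.0196]
J₁: ẑ×o_n = [-0.5220, 0.4211, 0.0000], ω = ẑ
J2: z=[0.9848, 0.1736, 0.0000] o=[-0.1111, 0.6303, 0.3400] → [-0.0556, 0.3155, -0.1991, 0.9848, 0.1736, 0.0000]
J3: z=[0.1727, -0.9794, -0.1045] o=[-0.1051, 0.5963, 0.6682] → [0.6274, 0.0570, 0.5026, 0.1727, -0.9794, -0.1045]
J4: z=[-0.7440, -0.0602, -0.6655] o=[0.0716, 0.1336, 0.5125] → [0.2881, -0.5993, -0.2680, -0.7440, -0.0602, -0.6655]
J5: z=[-0.4019, 0.8359, 0.3738] o=[0.2851, 0.3518, 0.2540] → [-0.2595, -0.0434, -0.1821, -0.4019, 0.8359, 0.3738]
q̇ = J⁺·V = [-0.6810, 0.3840, -0.6350, -0.0150, 0.7510]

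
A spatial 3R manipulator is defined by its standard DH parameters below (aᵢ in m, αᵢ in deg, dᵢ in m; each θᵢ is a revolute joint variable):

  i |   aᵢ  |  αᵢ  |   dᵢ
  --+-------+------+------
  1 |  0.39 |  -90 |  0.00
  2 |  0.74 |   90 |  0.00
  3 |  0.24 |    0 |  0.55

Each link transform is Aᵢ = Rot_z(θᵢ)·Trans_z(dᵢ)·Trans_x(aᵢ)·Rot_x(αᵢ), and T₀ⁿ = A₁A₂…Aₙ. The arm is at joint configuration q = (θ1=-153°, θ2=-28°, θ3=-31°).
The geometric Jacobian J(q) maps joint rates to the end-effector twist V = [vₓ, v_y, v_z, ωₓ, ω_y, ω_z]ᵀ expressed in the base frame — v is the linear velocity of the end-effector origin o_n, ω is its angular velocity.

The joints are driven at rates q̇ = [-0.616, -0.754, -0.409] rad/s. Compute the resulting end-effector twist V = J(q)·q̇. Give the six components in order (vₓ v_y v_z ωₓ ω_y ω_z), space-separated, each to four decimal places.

0.4236 0.9787 0.4112 -0.5134 0.5846 -0.9771

o_n = [-0.9176, -0.3288, 0.9296]
J₁: ẑ×o_n = [0.3288, -0.9176, 0.0000], ω = ẑ
J2: z=[0.4540, -0.8910, 0.0000] o=[-0.3475, -0.1771, 0.0000] → [-0.8283, -0.4220, -0.5768, 0.4540, -0.8910, 0.0000]
J3: z=[0.4183, 0.2131, 0.8829] o=[-0.9297, -0.4737, 0.3474] → [-0.0038, -0.2328, 0.0580, 0.4183, 0.2131, 0.8829]
V = J·q̇ = [0.4236, 0.9787, 0.4112, -0.5134, 0.5846, -0.9771]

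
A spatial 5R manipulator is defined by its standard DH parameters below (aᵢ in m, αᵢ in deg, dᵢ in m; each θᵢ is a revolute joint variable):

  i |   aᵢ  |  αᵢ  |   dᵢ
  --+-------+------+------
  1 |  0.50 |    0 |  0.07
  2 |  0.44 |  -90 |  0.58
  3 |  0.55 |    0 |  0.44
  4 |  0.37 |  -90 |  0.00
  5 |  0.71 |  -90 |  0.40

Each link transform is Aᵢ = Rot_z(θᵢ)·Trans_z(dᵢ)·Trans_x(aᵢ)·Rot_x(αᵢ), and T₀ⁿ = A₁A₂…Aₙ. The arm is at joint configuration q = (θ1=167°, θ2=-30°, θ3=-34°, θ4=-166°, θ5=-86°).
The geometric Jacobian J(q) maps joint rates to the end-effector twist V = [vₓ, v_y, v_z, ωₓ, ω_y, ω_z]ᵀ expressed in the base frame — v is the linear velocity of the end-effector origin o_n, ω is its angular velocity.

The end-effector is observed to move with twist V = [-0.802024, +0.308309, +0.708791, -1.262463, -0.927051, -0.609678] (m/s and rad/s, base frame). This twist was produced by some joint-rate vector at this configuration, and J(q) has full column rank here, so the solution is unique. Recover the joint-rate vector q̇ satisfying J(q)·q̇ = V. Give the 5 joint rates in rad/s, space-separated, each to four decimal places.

0.4850 -0.2950 0.6900 0.8490 -0.8510

o_n = [-1.5372, -0.4784, 1.1899]
J₁: ẑ×o_n = [0.4784, -1.5372, 0.0000], ω = ẑ
J2: z=[0.0000, 0.0000, 1.0000] o=[-0.4872, 0.1125, 0.0700] → [0.5909, -1.0500, 0.0000, 0.0000, 0.0000, 1.0000]
J3: z=[-0.6820, -0.7314, 0.0000] o=[-0.8090, 0.4126, 0.6500] → [-0.3949, 0.3682, 0.0751, -0.6820, -0.7314, 0.0000]
J4: z=[-0.6820, -0.7314, 0.0000] o=[-1.4425, 0.4017, 0.9576] → [-0.1700, 0.1585, 0.5310, -0.6820, -0.7314, 0.0000]
J5: z=[0.2501, -0.2333, 0.9397] o=[-1.1883, 0.1646, 0.8310] → [0.5205, -0.4177, -0.2422, 0.2501, -0.2333, 0.9397]
q̇ = J⁺·V = [0.4850, -0.2950, 0.6900, 0.8490, -0.8510]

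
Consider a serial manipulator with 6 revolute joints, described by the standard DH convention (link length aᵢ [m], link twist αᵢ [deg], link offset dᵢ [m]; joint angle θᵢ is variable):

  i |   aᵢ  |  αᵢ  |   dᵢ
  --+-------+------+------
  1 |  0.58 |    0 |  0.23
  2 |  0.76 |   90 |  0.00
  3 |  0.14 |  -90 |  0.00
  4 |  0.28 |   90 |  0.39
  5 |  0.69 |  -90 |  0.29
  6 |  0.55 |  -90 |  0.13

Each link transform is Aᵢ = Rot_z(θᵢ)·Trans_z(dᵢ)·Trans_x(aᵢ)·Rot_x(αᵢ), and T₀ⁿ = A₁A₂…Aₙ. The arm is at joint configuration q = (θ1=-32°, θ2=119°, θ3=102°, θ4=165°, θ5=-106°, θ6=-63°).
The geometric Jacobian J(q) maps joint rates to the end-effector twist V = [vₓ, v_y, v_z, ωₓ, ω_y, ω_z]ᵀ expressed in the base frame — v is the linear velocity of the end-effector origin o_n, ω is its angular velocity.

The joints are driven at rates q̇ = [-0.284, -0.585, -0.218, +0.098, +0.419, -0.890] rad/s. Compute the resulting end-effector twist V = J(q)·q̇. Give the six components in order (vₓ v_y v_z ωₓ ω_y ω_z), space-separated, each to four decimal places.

0.6756 0.3285 -0.6884 -0.4285 -0.5084 -0.0260

o_n = [-0.2326, 0.9877, 0.5407]
J₁: ẑ×o_n = [-0.9877, -0.2326, 0.0000], ω = ẑ
J2: z=[0.0000, 0.0000, 1.0000] o=[0.4919, -0.3074, 0.2300] → [-1.2950, -0.7245, 0.0000, 0.0000, 0.0000, 1.0000]
J3: z=[0.9986, -0.0523, 0.0000] o=[0.5316, 0.4516, 0.2300] → [-0.0163, -0.3103, 0.4954, 0.9986, -0.0523, 0.0000]
J4: z=[-0.0512, -0.9768, -0.2079] o=[0.5301, 0.4225, 0.3669] → [-0.0522, 0.1675, -0.7740, -0.0512, -0.9768, -0.2079]
J5: z=[-0.9674, -0.0032, 0.2532] o=[0.4407, 0.1015, 0.0213] → [-0.2260, 0.3320, -0.8594, -0.9674, -0.0032, 0.2532]
J6: z=[-0.2242, 0.4750, -0.8509] o=[0.2413, 0.7078, 0.4123] → [0.2992, 0.4320, 0.1624, -0.2242, 0.4750, -0.8509]
V = J·q̇ = [0.6756, 0.3285, -0.6884, -0.4285, -0.5084, -0.0260]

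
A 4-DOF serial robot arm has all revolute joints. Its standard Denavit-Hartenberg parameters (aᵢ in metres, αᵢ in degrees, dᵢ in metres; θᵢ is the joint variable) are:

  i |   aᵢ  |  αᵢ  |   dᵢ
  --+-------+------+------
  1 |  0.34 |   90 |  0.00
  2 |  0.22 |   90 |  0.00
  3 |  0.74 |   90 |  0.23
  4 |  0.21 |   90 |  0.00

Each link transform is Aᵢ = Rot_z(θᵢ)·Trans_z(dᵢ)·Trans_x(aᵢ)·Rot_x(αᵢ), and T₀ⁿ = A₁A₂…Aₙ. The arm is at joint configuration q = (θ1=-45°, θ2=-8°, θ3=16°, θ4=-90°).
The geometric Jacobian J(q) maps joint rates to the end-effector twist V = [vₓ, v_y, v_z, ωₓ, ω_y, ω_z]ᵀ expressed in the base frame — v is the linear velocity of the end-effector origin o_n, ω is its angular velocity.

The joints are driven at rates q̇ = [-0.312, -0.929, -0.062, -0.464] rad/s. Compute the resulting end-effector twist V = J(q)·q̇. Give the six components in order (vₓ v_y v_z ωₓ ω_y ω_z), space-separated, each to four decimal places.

-0.4276 -0.0278 -0.8429 0.2581 0.4250 -0.2328

o_n = [0.7464, -1.0348, -0.1494]
J₁: ẑ×o_n = [1.0348, 0.7464, -0.0000], ω = ẑ
J2: z=[-0.7071, -0.7071, 0.0000] o=[0.2404, -0.2404, 0.0000] → [0.1057, -0.1057, 0.9195, -0.7071, -0.7071, 0.0000]
J3: z=[-0.0984, 0.0984, -0.9903] o=[0.3945, -0.3945, -0.0306] → [-0.6458, -0.3602, 0.0284, -0.0984, 0.0984, -0.9903]
J4: z=[0.8727, 0.4867, -0.0384] o=[0.7257, -1.0142, -0.3574] → [0.1004, -0.1823, -0.0281, 0.8727, 0.4867, -0.0384]
V = J·q̇ = [-0.4276, -0.0278, -0.8429, 0.2581, 0.4250, -0.2328]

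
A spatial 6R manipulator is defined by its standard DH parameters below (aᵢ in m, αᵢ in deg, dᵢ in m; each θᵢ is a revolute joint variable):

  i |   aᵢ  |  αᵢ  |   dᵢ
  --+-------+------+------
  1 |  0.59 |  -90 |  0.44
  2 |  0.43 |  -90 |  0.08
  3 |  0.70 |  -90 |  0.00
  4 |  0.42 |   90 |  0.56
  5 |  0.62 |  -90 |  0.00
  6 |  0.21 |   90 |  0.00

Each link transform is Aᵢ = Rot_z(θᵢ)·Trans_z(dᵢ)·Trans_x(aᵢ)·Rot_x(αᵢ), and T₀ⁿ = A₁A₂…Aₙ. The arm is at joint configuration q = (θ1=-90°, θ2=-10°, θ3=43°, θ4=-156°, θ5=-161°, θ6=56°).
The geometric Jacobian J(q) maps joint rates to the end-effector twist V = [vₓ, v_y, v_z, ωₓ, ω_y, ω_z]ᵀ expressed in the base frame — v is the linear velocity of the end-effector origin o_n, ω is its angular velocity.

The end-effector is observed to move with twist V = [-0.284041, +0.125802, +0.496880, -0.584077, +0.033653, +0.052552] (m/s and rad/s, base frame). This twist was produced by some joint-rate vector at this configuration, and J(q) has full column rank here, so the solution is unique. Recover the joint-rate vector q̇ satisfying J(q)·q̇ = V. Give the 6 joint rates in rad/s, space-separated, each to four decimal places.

-0.3190 -0.5690 -0.1030 -0.4160 0.2320 -0.4290

o_n = [-0.8524, -1.5442, 0.5613]
J₁: ẑ×o_n = [1.5442, -0.8524, 0.0000], ω = ẑ
J2: z=[1.0000, 0.0000, 0.0000] o=[0.0000, -0.5900, 0.4400] → [0.0000, -0.1213, -0.9542, 1.0000, 0.0000, 0.0000]
J3: z=[0.0000, -0.1736, -0.9848] o=[0.0800, -1.0135, 0.5147] → [-0.5308, 0.9182, -0.1619, 0.0000, -0.1736, -0.9848]
J4: z=[-0.7314, 0.6716, -0.1184] o=[-0.3974, -1.5176, 0.6036] → [-0.0316, 0.0229, 0.3250, -0.7314, 0.6716, -0.1184]
J5: z=[0.2774, 0.4516, 0.8480] o=[-0.5453, -0.8948, 0.3203] → [0.6595, -0.3273, -0.0414, 0.2774, 0.4516, 0.8480]
J6: z=[0.8943, -0.4438, -0.0562] o=[-0.7629, -1.3747, 0.6470] → [0.0285, 0.0817, -0.1913, 0.8943, -0.4438, -0.0562]
q̇ = J⁺·V = [-0.3190, -0.5690, -0.1030, -0.4160, 0.2320, -0.4290]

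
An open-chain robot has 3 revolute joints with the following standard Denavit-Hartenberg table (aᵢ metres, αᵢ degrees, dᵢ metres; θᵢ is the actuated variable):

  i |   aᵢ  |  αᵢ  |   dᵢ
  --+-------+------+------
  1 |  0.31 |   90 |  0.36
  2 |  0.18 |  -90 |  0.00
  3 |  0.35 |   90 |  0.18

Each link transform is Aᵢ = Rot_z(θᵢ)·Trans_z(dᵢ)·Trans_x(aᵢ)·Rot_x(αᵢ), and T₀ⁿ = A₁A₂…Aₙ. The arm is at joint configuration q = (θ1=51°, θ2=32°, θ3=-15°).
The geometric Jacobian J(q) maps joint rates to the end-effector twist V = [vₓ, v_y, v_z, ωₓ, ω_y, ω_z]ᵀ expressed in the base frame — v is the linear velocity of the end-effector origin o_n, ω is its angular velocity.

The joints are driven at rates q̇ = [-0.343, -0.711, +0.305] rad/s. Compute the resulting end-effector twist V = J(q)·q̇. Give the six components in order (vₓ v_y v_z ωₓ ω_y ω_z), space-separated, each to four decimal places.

o_n = [0.4820, 0.4512, 0.7872]
J₁: ẑ×o_n = [-0.4512, 0.4820, 0.0000], ω = ẑ
J2: z=[0.7771, -0.6293, 0.0000] o=[0.1951, 0.2409, 0.3600] → [-0.2688, -0.3320, 0.3440, 0.7771, -0.6293, 0.0000]
J3: z=[-0.3335, -0.4118, 0.8480] o=[0.2912, 0.3595, 0.4554] → [-0.2144, 0.2725, 0.0480, -0.3335, -0.4118, 0.8480]
V = J·q̇ = [0.2805, 0.1538, -0.2299, -0.6543, 0.3218, -0.0843]

0.2805 0.1538 -0.2299 -0.6543 0.3218 -0.0843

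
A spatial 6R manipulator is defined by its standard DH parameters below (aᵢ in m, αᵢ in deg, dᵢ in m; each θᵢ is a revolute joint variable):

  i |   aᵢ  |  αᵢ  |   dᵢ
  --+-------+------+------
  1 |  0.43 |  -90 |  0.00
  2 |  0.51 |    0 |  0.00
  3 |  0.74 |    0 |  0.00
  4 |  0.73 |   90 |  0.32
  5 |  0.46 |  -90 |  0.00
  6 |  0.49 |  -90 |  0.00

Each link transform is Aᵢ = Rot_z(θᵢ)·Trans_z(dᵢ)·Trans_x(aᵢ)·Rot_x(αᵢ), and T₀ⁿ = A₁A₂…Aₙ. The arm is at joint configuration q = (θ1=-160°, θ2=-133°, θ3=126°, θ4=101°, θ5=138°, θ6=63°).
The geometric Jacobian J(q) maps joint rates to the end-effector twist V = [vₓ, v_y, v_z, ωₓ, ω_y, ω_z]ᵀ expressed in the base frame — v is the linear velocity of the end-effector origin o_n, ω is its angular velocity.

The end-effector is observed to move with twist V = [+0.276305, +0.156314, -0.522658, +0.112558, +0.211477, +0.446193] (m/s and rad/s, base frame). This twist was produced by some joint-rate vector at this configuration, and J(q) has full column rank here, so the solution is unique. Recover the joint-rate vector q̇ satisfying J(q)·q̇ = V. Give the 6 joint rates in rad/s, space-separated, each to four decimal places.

0.0400 -0.3000 0.6650 -0.0890 -0.2060 0.5870

o_n = [-0.0779, -0.8549, 0.2713]
J₁: ẑ×o_n = [0.8549, -0.0779, 0.0000], ω = ẑ
J2: z=[0.3420, -0.9397, 0.0000] o=[-0.4041, -0.1471, 0.0000] → [-0.2550, -0.0928, 0.0644, 0.3420, -0.9397, 0.0000]
J3: z=[0.3420, -0.9397, 0.0000] o=[-0.0772, -0.0281, 0.3730] → [0.0955, 0.0348, -0.2834, 0.3420, -0.9397, 0.0000]
J4: z=[0.3420, -0.9397, 0.0000] o=[-0.7674, -0.2793, 0.4632] → [0.1803, 0.0656, 0.4511, 0.3420, -0.9397, 0.0000]
J5: z=[-0.9374, -0.3412, -0.0698] o=[-0.6101, -0.5626, -0.2650] → [-0.2034, 0.4657, 0.4555, -0.9374, -0.3412, -0.0698]
J6: z=[-0.2980, 0.6824, 0.6675] o=[-0.5273, -0.8600, 0.0760] → [0.1299, 0.3582, -0.3081, -0.2980, 0.6824, 0.6675]
q̇ = J⁺·V = [0.0400, -0.3000, 0.6650, -0.0890, -0.2060, 0.5870]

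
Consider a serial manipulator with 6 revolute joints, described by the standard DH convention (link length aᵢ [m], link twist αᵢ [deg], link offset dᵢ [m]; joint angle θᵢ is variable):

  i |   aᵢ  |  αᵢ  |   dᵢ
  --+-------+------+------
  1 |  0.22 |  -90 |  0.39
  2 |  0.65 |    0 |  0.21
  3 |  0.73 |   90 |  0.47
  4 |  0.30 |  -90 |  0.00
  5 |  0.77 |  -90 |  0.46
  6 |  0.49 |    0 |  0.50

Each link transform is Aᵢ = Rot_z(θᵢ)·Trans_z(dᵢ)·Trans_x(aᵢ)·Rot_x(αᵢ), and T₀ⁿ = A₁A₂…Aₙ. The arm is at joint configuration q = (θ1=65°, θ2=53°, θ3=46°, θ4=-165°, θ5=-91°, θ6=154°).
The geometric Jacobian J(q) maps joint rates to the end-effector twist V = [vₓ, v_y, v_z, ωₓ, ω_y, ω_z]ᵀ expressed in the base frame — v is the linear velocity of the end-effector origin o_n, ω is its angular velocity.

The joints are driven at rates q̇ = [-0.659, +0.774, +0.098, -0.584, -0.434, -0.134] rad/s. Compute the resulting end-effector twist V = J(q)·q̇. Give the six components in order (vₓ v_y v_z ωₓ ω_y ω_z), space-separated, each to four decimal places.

0.0810 -0.0965 -0.4988 -1.4475 0.0331 -0.5842

o_n = [0.1824, 0.9534, -0.2081]
J₁: ẑ×o_n = [-0.9534, 0.1824, 0.0000], ω = ẑ
J2: z=[-0.9063, 0.4226, 0.0000] o=[0.0930, 0.1994, 0.3900] → [-0.2527, -0.5420, -0.7212, -0.9063, 0.4226, 0.0000]
J3: z=[-0.9063, 0.4226, 0.0000] o=[0.0680, 0.6427, -0.1291] → [-0.0334, -0.0715, -0.3300, -0.9063, 0.4226, 0.0000]
J4: z=[0.4174, 0.8951, -0.1564] o=[-0.4063, 0.7378, -0.8501] → [0.6085, -0.3601, -0.4369, 0.4174, 0.8951, -0.1564]
J5: z=[0.8583, -0.4449, -0.2556] o=[-0.3167, 0.7461, -0.5639] → [-0.1053, -0.4330, 0.4000, 0.8583, -0.4449, -0.2556]
J6: z=[0.3057, 0.0432, 0.9512] o=[0.3954, 1.2302, -0.8148] → [0.2895, -0.3881, -0.0754, 0.3057, 0.0432, 0.9512]
V = J·q̇ = [0.0810, -0.0965, -0.4988, -1.4475, 0.0331, -0.5842]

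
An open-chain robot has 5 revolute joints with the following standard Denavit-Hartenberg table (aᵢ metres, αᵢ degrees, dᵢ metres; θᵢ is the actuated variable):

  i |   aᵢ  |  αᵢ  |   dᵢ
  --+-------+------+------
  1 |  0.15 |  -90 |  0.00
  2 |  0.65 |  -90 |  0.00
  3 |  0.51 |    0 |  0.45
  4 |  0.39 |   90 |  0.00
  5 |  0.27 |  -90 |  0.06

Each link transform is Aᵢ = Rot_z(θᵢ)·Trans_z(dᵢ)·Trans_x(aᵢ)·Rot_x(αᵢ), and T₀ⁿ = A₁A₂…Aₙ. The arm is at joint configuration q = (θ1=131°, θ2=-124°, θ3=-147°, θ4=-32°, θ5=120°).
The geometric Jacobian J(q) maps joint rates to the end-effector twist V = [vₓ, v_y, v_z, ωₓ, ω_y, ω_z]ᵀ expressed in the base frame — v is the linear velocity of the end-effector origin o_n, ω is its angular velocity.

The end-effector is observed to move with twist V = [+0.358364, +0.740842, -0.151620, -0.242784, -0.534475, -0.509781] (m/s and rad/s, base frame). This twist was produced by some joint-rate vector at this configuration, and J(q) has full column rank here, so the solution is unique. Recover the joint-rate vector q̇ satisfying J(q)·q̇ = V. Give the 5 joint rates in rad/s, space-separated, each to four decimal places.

o_n = [-0.6504, 0.4095, 0.3544]
J₁: ẑ×o_n = [-0.4095, -0.6504, 0.0000], ω = ẑ
J2: z=[-0.7547, -0.6561, 0.0000] o=[-0.0984, 0.1132, 0.0000] → [-0.2325, 0.2675, -0.5858, -0.7547, -0.6561, 0.0000]
J3: z=[-0.5439, 0.6257, 0.5592] o=[0.1401, -0.1611, 0.5389] → [-0.4345, -0.5424, 0.1842, -0.5439, 0.6257, 0.5592]
J4: z=[-0.5439, 0.6257, 0.5592] o=[-0.4712, 0.1187, 0.4359] → [-0.2136, -0.1445, -0.0460, -0.5439, 0.6257, 0.5592]
J5: z=[0.7482, 0.6633, -0.0145] o=[-0.6194, 0.2788, 0.1126] → [0.1623, -0.1805, 0.1183, 0.7482, 0.6633, -0.0145]
q̇ = J⁺·V = [-0.3620, -0.2670, -0.9830, 0.6980, -0.8010]

-0.3620 -0.2670 -0.9830 0.6980 -0.8010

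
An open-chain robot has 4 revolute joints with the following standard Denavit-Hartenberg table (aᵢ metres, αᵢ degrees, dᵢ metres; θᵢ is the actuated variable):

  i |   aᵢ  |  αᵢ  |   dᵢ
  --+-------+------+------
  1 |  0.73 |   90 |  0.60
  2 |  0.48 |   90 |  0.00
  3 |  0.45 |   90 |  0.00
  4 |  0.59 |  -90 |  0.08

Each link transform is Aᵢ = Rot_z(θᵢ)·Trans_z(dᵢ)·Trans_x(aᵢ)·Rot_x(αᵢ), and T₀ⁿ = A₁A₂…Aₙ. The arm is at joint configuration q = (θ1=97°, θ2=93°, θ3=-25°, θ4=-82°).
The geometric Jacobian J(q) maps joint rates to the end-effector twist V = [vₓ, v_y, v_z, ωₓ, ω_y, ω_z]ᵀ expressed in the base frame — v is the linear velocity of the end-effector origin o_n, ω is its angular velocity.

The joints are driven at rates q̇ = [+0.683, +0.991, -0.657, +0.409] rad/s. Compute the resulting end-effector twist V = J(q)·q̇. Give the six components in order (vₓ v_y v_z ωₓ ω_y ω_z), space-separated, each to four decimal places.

o_n = [-0.3071, 0.0610, 1.4966]
J₁: ẑ×o_n = [-0.0610, -0.3071, 0.0000], ω = ẑ
J2: z=[0.9925, 0.1219, 0.0000] o=[-0.0890, 0.7246, 0.6000] → [0.1093, -0.8899, -0.6320, 0.9925, 0.1219, 0.0000]
J3: z=[-0.1217, 0.9912, 0.0523] o=[-0.0859, 0.6996, 1.0793] → [0.4470, 0.0392, 0.2970, -0.1217, 0.9912, 0.0523]
J4: z=[-0.9022, -0.0885, -0.4220] o=[-0.2721, 0.6553, 1.4866] → [-0.2517, 0.0238, 0.5331, -0.9022, -0.0885, -0.4220]
V = J·q̇ = [-0.3300, -1.1077, -0.6034, 0.6946, -0.5666, 0.4760]

-0.3300 -1.1077 -0.6034 0.6946 -0.5666 0.4760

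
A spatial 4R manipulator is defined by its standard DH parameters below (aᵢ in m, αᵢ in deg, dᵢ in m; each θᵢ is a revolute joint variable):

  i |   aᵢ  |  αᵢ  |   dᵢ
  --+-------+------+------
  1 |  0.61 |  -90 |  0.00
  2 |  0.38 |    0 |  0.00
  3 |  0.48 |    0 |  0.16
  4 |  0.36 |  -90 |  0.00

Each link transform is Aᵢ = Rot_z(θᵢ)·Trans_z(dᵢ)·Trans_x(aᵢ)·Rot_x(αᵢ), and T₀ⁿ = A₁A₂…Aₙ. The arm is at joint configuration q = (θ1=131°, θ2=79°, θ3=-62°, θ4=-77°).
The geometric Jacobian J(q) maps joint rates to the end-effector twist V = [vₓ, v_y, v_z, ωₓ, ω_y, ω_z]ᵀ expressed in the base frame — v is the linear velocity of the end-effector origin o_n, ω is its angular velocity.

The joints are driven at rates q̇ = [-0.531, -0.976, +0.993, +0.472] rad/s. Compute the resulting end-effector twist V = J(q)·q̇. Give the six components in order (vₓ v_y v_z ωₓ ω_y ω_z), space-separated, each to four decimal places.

0.1366 0.9125 -0.0251 -0.3691 -0.3208 -0.5310

o_n = [-0.9878, 0.8924, -0.2016]
J₁: ẑ×o_n = [-0.8924, -0.9878, 0.0000], ω = ẑ
J2: z=[-0.7547, -0.6561, 0.0000] o=[-0.4002, 0.4604, 0.0000] → [0.1323, -0.1521, -0.7115, -0.7547, -0.6561, 0.0000]
J3: z=[-0.7547, -0.6561, 0.0000] o=[-0.4478, 0.5151, -0.3730] → [-0.1125, 0.1294, -0.6390, -0.7547, -0.6561, 0.0000]
J4: z=[-0.7547, -0.6561, 0.0000] o=[-0.8697, 0.7566, -0.5134] → [-0.2045, 0.2353, -0.1800, -0.7547, -0.6561, 0.0000]
V = J·q̇ = [0.1366, 0.9125, -0.0251, -0.3691, -0.3208, -0.5310]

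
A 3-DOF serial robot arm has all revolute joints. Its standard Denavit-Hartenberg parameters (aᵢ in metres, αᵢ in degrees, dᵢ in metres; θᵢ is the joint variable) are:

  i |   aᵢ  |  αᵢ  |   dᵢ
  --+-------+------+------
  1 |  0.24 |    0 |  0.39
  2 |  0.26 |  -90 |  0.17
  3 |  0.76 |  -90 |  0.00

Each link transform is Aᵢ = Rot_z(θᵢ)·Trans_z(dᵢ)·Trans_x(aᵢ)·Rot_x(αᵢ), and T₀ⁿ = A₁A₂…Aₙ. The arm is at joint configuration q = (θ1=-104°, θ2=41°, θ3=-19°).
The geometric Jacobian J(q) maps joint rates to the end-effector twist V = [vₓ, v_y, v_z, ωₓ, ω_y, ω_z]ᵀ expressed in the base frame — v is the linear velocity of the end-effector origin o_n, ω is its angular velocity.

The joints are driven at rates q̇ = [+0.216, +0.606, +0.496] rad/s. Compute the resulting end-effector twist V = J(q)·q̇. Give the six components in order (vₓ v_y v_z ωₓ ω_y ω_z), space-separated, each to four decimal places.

o_n = [0.3862, -1.1048, 0.8074]
J₁: ẑ×o_n = [1.1048, 0.3862, -0.0000], ω = ẑ
J2: z=[0.0000, 0.0000, 1.0000] o=[-0.0581, -0.2329, 0.3900] → [0.8719, 0.4443, -0.0000, 0.0000, 0.0000, 1.0000]
J3: z=[0.8910, 0.4540, 0.0000] o=[0.0600, -0.4645, 0.5600] → [0.1123, -0.2205, -0.7186, 0.8910, 0.4540, 0.0000]
V = J·q̇ = [0.8227, 0.2433, -0.3564, 0.4419, 0.2252, 0.8220]

0.8227 0.2433 -0.3564 0.4419 0.2252 0.8220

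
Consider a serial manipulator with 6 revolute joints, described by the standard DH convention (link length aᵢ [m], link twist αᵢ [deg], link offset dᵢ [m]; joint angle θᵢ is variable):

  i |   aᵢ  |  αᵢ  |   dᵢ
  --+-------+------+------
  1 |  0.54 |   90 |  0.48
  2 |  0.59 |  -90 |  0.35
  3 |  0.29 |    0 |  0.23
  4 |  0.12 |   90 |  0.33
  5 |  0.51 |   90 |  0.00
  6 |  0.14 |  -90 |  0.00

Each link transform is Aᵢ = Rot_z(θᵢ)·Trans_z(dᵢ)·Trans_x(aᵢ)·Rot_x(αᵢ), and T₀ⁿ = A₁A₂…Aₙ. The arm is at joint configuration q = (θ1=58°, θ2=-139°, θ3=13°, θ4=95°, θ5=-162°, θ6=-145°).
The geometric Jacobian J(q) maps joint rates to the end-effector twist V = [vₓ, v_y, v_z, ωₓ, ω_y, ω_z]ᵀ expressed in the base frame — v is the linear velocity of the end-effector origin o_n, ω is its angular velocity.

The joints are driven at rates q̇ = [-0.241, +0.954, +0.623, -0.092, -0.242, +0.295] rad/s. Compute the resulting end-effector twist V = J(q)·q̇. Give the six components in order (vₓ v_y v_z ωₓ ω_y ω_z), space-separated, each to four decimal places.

o_n = [0.5573, -0.1517, -0.4247]
J₁: ẑ×o_n = [0.1517, 0.5573, -0.0000], ω = ẑ
J2: z=[0.8480, -0.5299, 0.0000] o=[0.2862, 0.4579, 0.4800] → [0.4794, 0.7672, -0.3733, 0.8480, -0.5299, 0.0000]
J3: z=[0.3477, 0.5564, -0.7547] o=[0.3470, -0.1051, 0.0929] → [-0.3231, 0.0212, -0.1332, 0.3477, 0.5564, -0.7547]
J4: z=[0.3477, 0.5564, -0.7547] o=[0.2586, -0.1235, -0.2660] → [-0.1096, -0.1702, -0.1760, 0.3477, 0.5564, -0.7547]
J5: z=[-0.6424, -0.4450, -0.6239] o=[0.2914, 0.1444, -0.4908] → [-0.2141, -0.1235, 0.3085, -0.6424, -0.4450, -0.6239]
J6: z=[0.5417, 0.3123, -0.7804] o=[0.5679, -0.2837, -0.4702] → [0.1172, -0.0164, 0.0748, 0.5417, 0.3123, -0.7804]
V = J·q̇ = [0.3160, 0.6516, -0.4756, 1.3089, -0.0103, -0.7210]

0.3160 0.6516 -0.4756 1.3089 -0.0103 -0.7210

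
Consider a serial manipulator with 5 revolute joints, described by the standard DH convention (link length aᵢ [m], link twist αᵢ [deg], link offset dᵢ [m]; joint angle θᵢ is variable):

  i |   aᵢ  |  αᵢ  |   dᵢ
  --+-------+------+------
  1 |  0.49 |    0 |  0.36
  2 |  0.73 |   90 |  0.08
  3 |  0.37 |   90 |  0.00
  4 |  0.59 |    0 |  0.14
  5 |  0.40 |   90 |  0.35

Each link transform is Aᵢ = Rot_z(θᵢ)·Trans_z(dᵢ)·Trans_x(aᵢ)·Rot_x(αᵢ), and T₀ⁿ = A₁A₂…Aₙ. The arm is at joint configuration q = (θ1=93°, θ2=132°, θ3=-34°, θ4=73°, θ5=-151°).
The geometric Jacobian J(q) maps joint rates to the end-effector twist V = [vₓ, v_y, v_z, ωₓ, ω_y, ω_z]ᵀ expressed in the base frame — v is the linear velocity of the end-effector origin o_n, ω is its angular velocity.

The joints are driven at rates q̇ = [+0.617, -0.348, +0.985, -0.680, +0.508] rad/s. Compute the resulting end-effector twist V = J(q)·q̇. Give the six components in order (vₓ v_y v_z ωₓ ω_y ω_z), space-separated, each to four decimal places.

o_n = [-0.8372, -0.0776, -0.3161]
J₁: ẑ×o_n = [0.0776, -0.8372, 0.0000], ω = ẑ
J2: z=[0.0000, 0.0000, 1.0000] o=[-0.0256, 0.4893, 0.3600] → [0.5669, -0.8115, 0.0000, 0.0000, 0.0000, 1.0000]
J3: z=[-0.7071, 0.7071, 0.0000] o=[-0.5418, -0.0269, 0.4400] → [-0.5346, -0.5346, 0.2447, -0.7071, 0.7071, 0.0000]
J4: z=[0.3954, 0.3954, -0.8290] o=[-0.7587, -0.2438, 0.2331] → [-0.0794, 0.2822, 0.0967, 0.3954, 0.3954, -0.8290]
J5: z=[0.3954, 0.3954, -0.8290] o=[-1.2035, 0.1094, 0.0206] → [-0.2882, -0.1706, -0.2188, 0.3954, 0.3954, -0.8290]
V = J·q̇ = [-0.7684, -1.0393, 0.0641, -0.7645, 0.6285, 0.4116]

-0.7684 -1.0393 0.0641 -0.7645 0.6285 0.4116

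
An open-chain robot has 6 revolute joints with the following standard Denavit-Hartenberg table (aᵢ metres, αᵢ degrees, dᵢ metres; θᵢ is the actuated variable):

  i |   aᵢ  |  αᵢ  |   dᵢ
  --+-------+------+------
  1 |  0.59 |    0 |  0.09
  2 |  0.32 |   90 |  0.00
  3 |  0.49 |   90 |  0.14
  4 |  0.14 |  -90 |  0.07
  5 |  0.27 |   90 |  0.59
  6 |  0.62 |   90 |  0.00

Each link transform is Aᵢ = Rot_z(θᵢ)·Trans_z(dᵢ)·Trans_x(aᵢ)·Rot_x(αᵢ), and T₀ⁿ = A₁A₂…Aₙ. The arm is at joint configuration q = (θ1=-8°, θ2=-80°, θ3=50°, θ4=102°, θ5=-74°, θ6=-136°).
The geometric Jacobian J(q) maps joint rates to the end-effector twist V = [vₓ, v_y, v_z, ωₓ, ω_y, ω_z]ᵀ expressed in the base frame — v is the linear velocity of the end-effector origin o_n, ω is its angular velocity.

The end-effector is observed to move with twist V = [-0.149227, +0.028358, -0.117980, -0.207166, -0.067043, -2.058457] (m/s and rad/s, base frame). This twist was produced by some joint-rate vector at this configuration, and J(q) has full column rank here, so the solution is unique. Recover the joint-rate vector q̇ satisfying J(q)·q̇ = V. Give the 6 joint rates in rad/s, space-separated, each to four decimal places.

-0.8260 -0.2220 -0.3320 0.8910 0.6070 -0.7100

o_n = [0.4036, -0.5353, 0.3952]
J₁: ẑ×o_n = [0.5353, 0.4036, -0.0000], ω = ẑ
J2: z=[0.0000, 0.0000, 1.0000] o=[0.5843, -0.0821, 0.0900] → [0.4532, -0.1807, 0.0000, 0.0000, 0.0000, 1.0000]
J3: z=[-0.9994, -0.0349, 0.0000] o=[0.5954, -0.4019, 0.0900] → [-0.0107, 0.3050, 0.1266, -0.9994, -0.0349, 0.0000]
J4: z=[0.0267, -0.7656, -0.6428] o=[0.4665, -0.7216, 0.4654] → [0.1735, 0.0423, -0.0432, 0.0267, -0.7656, -0.6428]
J5: z=[0.1858, 0.6356, -0.7493] o=[0.3309, -0.7612, 0.3981] → [0.1675, -0.0540, -0.0042, 0.1858, 0.6356, -0.7493]
J6: z=[0.9515, -0.3066, -0.0241] o=[0.3744, -0.5775, -0.2227] → [-0.1884, -0.5886, 0.0492, 0.9515, -0.3066, -0.0241]
q̇ = J⁺·V = [-0.8260, -0.2220, -0.3320, 0.8910, 0.6070, -0.7100]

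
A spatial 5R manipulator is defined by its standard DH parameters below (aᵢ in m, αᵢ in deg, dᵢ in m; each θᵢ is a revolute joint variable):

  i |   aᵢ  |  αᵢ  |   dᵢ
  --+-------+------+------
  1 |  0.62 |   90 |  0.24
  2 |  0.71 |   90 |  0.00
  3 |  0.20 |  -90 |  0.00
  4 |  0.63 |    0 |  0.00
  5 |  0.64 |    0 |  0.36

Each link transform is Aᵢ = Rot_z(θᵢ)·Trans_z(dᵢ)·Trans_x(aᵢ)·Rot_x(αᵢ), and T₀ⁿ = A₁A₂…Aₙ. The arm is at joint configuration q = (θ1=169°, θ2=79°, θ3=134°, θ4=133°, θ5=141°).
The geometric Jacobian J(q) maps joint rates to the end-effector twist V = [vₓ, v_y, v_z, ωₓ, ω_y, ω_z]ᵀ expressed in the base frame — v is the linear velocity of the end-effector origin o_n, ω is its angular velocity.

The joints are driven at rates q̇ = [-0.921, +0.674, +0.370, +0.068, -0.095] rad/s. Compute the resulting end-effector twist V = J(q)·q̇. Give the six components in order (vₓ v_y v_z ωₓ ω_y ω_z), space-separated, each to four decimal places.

o_n = [-0.9615, -0.2034, 0.7750]
J₁: ẑ×o_n = [0.2034, -0.9615, 0.0000], ω = ẑ
J2: z=[0.1908, 0.9816, 0.0000] o=[-0.6086, 0.1183, 0.2400] → [0.5252, -0.1021, 0.2850, 0.1908, 0.9816, 0.0000]
J3: z=[-0.9636, 0.1873, -0.1908] o=[-0.7416, 0.1442, 0.9370] → [-0.0967, -0.1141, 0.3761, -0.9636, 0.1873, -0.1908]
J4: z=[0.0022, -0.7081, -0.7061] o=[-0.6881, 0.2803, 0.8006] → [-0.3235, 0.1931, -0.1946, 0.0022, -0.7081, -0.7061]
J5: z=[0.0022, -0.7081, -0.7061] o=[-0.3590, -0.0985, 1.1815] → [0.2137, 0.4263, -0.4268, 0.0022, -0.7081, -0.7061]
V = J·q̇ = [0.0885, 0.7471, 0.3586, -0.2280, 0.7500, -0.9725]

0.0885 0.7471 0.3586 -0.2280 0.7500 -0.9725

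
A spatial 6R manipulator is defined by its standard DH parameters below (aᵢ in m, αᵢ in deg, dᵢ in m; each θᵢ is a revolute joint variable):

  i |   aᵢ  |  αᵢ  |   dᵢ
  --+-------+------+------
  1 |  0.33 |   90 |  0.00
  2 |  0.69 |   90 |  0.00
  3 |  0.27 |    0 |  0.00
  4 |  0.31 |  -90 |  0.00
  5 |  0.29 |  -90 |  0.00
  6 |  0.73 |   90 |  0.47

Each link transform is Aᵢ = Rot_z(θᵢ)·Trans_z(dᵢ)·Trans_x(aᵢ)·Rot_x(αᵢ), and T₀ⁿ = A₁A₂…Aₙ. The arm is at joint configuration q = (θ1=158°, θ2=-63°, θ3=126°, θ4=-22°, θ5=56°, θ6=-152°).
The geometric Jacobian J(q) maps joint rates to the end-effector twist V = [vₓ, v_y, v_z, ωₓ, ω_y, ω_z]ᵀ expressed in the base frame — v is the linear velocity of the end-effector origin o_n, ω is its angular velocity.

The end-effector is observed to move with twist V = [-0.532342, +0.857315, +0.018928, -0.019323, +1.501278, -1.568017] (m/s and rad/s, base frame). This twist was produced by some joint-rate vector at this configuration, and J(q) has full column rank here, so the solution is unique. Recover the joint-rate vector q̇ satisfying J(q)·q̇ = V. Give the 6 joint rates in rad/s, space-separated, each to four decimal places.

-0.9680 0.7910 -0.5930 0.0900 -0.9180 -0.4620

o_n = [-0.4425, 0.0341, -0.2511]
J₁: ẑ×o_n = [-0.0341, -0.4425, 0.0000], ω = ẑ
J2: z=[0.3746, 0.9272, 0.0000] o=[-0.3060, 0.1236, 0.0000] → [-0.2328, 0.0941, 0.0930, 0.3746, 0.9272, 0.0000]
J3: z=[0.8261, -0.3338, -0.4540] o=[-0.5964, 0.2410, -0.6148] → [-0.2153, -0.3703, -0.1195, 0.8261, -0.3338, -0.4540]
J4: z=[0.8261, -0.3338, -0.4540] o=[-0.4478, 0.4165, -0.4734] → [-0.2478, -0.1860, -0.3141, 0.8261, -0.3338, -0.4540]
J5: z=[0.3178, -0.3893, 0.8645] o=[-0.3035, 0.6826, -0.4066] → [0.5002, -0.1695, -0.2602, 0.3178, -0.3893, 0.8645]
J6: z=[-0.8477, -0.5251, 0.0752] o=[-0.4267, 0.9021, -0.2625] → [0.0593, 0.0084, 0.7275, -0.8477, -0.5251, 0.0752]
q̇ = J⁺·V = [-0.9680, 0.7910, -0.5930, 0.0900, -0.9180, -0.4620]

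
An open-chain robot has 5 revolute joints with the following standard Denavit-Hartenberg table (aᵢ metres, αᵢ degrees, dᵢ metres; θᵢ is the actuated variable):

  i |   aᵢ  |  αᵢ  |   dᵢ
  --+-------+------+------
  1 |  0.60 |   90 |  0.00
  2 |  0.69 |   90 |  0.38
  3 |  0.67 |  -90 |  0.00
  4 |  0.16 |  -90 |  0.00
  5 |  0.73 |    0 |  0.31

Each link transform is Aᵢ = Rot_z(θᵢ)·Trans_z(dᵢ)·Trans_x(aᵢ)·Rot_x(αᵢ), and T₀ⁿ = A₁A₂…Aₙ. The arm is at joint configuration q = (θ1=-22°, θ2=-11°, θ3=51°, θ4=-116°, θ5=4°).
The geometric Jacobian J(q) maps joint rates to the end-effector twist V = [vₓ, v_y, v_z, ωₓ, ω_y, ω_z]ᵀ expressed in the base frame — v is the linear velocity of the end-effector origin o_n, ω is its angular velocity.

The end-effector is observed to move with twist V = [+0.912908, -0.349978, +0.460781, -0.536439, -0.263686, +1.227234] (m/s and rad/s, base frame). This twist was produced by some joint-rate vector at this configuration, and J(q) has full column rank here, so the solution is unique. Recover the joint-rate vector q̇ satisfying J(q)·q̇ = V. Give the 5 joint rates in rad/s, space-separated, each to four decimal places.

o_n = [1.0822, -1.2813, -1.1234]
J₁: ẑ×o_n = [1.2813, 1.0822, -0.0000], ω = ẑ
J2: z=[-0.3746, -0.9272, 0.0000] o=[0.5563, -0.2248, 0.0000] → [1.0416, -0.4208, 0.8834, -0.3746, -0.9272, 0.0000]
J3: z=[-0.1769, 0.0715, -0.9816] o=[1.0420, -0.8308, -0.1317] → [-0.5131, -0.2150, 0.0768, -0.1769, 0.0715, -0.9816]
J4: z=[-0.9431, -0.2977, 0.1483] o=[1.2307, -1.4686, -0.2121] → [0.2435, -0.8814, -0.2209, -0.9431, -0.2977, 0.1483]
J5: z=[0.1756, -0.8243, -0.5382] o=[1.1855, -1.3916, -0.3449] → [0.7011, 0.1923, -0.0657, 0.1756, -0.8243, -0.5382]
q̇ = J⁺·V = [0.1630, 0.6280, -0.7170, 0.3470, -0.5740]

0.1630 0.6280 -0.7170 0.3470 -0.5740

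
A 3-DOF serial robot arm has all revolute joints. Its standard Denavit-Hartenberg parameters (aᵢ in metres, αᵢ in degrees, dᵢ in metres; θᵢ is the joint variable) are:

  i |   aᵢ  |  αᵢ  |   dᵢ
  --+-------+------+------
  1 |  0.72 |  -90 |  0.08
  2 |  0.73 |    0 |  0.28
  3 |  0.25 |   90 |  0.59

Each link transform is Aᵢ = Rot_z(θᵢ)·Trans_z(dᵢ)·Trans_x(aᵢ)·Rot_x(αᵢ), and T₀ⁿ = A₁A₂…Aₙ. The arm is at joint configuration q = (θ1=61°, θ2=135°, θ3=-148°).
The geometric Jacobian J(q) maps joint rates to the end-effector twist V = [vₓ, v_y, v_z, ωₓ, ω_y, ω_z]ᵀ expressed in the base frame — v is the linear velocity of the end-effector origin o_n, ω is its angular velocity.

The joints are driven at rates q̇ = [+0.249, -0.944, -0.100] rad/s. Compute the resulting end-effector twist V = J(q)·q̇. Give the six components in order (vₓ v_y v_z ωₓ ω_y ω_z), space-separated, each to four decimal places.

0.0053 0.2394 -0.2330 0.9131 -0.5061 0.2490

o_n = [-0.5440, 0.8131, -0.3800]
J₁: ẑ×o_n = [-0.8131, -0.5440, 0.0000], ω = ẑ
J2: z=[-0.8746, 0.4848, 0.0000] o=[0.3491, 0.6297, 0.0800] → [-0.2230, -0.4023, 0.2726, -0.8746, 0.4848, 0.0000]
J3: z=[-0.8746, 0.4848, 0.0000] o=[-0.1461, 0.3140, -0.4362] → [0.0273, 0.0492, -0.2436, -0.8746, 0.4848, 0.0000]
V = J·q̇ = [0.0053, 0.2394, -0.2330, 0.9131, -0.5061, 0.2490]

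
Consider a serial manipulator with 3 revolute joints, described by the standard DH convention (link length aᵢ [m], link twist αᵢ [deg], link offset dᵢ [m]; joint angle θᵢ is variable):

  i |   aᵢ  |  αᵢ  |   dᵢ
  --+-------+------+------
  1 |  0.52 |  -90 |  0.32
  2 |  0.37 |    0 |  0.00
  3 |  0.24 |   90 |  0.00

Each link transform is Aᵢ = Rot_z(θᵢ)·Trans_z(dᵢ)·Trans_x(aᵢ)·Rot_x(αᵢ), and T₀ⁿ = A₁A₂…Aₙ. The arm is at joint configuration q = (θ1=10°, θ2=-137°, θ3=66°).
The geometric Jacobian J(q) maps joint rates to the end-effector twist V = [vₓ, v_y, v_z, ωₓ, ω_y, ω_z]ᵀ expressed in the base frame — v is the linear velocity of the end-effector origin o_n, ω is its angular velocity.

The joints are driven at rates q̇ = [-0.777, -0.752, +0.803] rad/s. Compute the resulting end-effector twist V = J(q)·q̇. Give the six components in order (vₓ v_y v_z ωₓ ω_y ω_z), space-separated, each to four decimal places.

-0.1313 -0.2816 -0.2075 -0.0089 0.0502 -0.7770

o_n = [0.3226, 0.0569, 0.7993]
J₁: ẑ×o_n = [-0.0569, 0.3226, 0.0000], ω = ẑ
J2: z=[-0.1736, 0.9848, 0.0000] o=[0.5121, 0.0903, 0.3200] → [0.4720, 0.0832, 0.1925, -0.1736, 0.9848, 0.0000]
J3: z=[-0.1736, 0.9848, 0.0000] o=[0.2456, 0.0433, 0.5723] → [0.2235, 0.0394, -0.0781, -0.1736, 0.9848, 0.0000]
V = J·q̇ = [-0.1313, -0.2816, -0.2075, -0.0089, 0.0502, -0.7770]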